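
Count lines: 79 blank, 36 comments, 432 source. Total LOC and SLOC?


Total LOC = blank + comment + code
Total LOC = 79 + 36 + 432 = 547
SLOC (source only) = code = 432

Total LOC: 547, SLOC: 432


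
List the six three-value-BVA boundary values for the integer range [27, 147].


Range: [27, 147]
Boundaries: just below min, min, min+1, max-1, max, just above max
Values: [26, 27, 28, 146, 147, 148]

[26, 27, 28, 146, 147, 148]


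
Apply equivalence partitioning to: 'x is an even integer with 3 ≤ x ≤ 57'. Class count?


Constraint: even integers in [3, 57]
Class 1: x < 3 — out-of-range invalid
Class 2: x in [3,57] but odd — wrong type invalid
Class 3: x in [3,57] and even — valid
Class 4: x > 57 — out-of-range invalid
Total equivalence classes: 4

4 equivalence classes


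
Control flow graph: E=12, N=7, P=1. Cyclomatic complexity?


Formula: V(G) = E - N + 2P
V(G) = 12 - 7 + 2*1
V(G) = 5 + 2
V(G) = 7

7


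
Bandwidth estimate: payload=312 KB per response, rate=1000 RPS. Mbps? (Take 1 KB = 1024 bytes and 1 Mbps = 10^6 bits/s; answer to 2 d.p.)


Formula: Mbps = payload_bytes * RPS * 8 / 1e6
Payload per request = 312 KB = 312 * 1024 = 319488 bytes
Total bytes/sec = 319488 * 1000 = 319488000
Total bits/sec = 319488000 * 8 = 2555904000
Mbps = 2555904000 / 1e6 = 2555.9

2555.9 Mbps


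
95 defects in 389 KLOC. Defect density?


Defect density = defects / KLOC
Defect density = 95 / 389
Defect density = 0.244 defects/KLOC

0.244 defects/KLOC


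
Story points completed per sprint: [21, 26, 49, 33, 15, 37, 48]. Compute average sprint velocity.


Formula: Avg velocity = Total points / Number of sprints
Points: [21, 26, 49, 33, 15, 37, 48]
Sum = 21 + 26 + 49 + 33 + 15 + 37 + 48 = 229
Avg velocity = 229 / 7 = 32.71 points/sprint

32.71 points/sprint


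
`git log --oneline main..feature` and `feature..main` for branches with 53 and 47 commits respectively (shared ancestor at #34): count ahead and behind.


Common ancestor: commit #34
feature commits after divergence: 53 - 34 = 19
main commits after divergence: 47 - 34 = 13
feature is 19 commits ahead of main
main is 13 commits ahead of feature

feature ahead: 19, main ahead: 13


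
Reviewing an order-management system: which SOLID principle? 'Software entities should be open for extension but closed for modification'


This describes the Open/Closed Principle (OCP)

Open/Closed Principle (OCP)


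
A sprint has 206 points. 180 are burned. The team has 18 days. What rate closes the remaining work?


Formula: Required rate = Remaining points / Days left
Remaining = 206 - 180 = 26 points
Required rate = 26 / 18 = 1.44 points/day

1.44 points/day


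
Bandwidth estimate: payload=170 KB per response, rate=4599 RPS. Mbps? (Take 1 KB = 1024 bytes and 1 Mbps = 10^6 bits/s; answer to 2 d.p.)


Formula: Mbps = payload_bytes * RPS * 8 / 1e6
Payload per request = 170 KB = 170 * 1024 = 174080 bytes
Total bytes/sec = 174080 * 4599 = 800593920
Total bits/sec = 800593920 * 8 = 6404751360
Mbps = 6404751360 / 1e6 = 6404.75

6404.75 Mbps


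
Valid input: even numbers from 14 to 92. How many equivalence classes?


Constraint: even integers in [14, 92]
Class 1: x < 14 — out-of-range invalid
Class 2: x in [14,92] but odd — wrong type invalid
Class 3: x in [14,92] and even — valid
Class 4: x > 92 — out-of-range invalid
Total equivalence classes: 4

4 equivalence classes


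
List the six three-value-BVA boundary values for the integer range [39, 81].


Range: [39, 81]
Boundaries: just below min, min, min+1, max-1, max, just above max
Values: [38, 39, 40, 80, 81, 82]

[38, 39, 40, 80, 81, 82]


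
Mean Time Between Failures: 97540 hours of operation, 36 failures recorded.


Formula: MTBF = Total operating time / Number of failures
MTBF = 97540 / 36
MTBF = 2709.44 hours

2709.44 hours


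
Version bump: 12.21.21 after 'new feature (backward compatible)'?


Current: 12.21.21
Change category: 'new feature (backward compatible)' → minor bump
SemVer rule: minor bump → increment MINOR, reset PATCH to 0 (MAJOR unchanged)
New: 12.22.0

12.22.0


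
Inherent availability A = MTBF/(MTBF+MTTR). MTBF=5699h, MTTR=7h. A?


Availability = MTBF / (MTBF + MTTR)
Availability = 5699 / (5699 + 7)
Availability = 5699 / 5706
Availability = 99.8773%

99.8773%


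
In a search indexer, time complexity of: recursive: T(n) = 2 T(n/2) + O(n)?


Reasoning: master theorem case 2 (merge-sort recurrence)
Complexity: O(n log n)

O(n log n)


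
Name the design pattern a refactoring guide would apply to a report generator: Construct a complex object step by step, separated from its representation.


This matches the Builder pattern

Builder


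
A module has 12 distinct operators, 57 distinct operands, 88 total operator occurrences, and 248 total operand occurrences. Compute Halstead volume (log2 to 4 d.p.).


Formula: V = N * log2(η), where N = N1 + N2 and η = η1 + η2
η = 12 + 57 = 69
N = 88 + 248 = 336
log2(69) ≈ 6.1085
V = 336 * 6.1085 = 2052.46

2052.46


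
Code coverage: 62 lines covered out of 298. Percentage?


Coverage = covered / total * 100
Coverage = 62 / 298 * 100
Coverage = 20.81%

20.81%


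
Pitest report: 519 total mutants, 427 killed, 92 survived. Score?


Mutation score = killed / total * 100
Mutation score = 427 / 519 * 100
Mutation score = 82.27%

82.27%


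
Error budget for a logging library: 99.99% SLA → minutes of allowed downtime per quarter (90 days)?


Formula: allowed downtime = period * (100 - SLA) / 100
Period (quarter (90 days)) = 129600 minutes
Unavailability fraction = (100 - 99.99) / 100
Allowed downtime = 129600 * (100 - 99.99) / 100
Allowed downtime = 12.96 minutes

12.96 minutes


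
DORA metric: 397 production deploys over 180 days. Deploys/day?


Formula: deployments per day = releases / days
= 397 / 180
= 2.206 deploys/day
(equivalently, 15.44 deploys/week)

2.206 deploys/day


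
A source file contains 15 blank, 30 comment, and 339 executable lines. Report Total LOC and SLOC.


Total LOC = blank + comment + code
Total LOC = 15 + 30 + 339 = 384
SLOC (source only) = code = 339

Total LOC: 384, SLOC: 339


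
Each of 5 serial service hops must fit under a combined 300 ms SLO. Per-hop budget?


Formula: per_stage = total_budget / stages
per_stage = 300 / 5
per_stage = 60.0 ms

60.0 ms


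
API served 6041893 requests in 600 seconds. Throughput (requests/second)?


Formula: throughput = requests / seconds
throughput = 6041893 / 600
throughput = 10069.82 requests/second

10069.82 requests/second


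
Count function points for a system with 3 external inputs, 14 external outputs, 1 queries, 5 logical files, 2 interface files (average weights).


UFP = EI*4 + EO*5 + EQ*4 + ILF*10 + EIF*7
UFP = 3*4 + 14*5 + 1*4 + 5*10 + 2*7
UFP = 12 + 70 + 4 + 50 + 14
UFP = 150

150


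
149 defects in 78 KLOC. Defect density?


Defect density = defects / KLOC
Defect density = 149 / 78
Defect density = 1.91 defects/KLOC

1.91 defects/KLOC


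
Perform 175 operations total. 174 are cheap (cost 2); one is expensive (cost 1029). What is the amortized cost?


Formula: Amortized cost = Total cost / Operations
Total cost = (174 * 2) + (1 * 1029)
Total cost = 348 + 1029 = 1377
Amortized = 1377 / 175 = 7.8686

7.8686


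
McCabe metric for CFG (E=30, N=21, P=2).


Formula: V(G) = E - N + 2P
V(G) = 30 - 21 + 2*2
V(G) = 9 + 4
V(G) = 13

13


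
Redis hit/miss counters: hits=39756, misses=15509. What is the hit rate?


Formula: hit rate = hits / (hits + misses) * 100
hit rate = 39756 / (39756 + 15509) * 100
hit rate = 39756 / 55265 * 100
hit rate = 71.94%

71.94%


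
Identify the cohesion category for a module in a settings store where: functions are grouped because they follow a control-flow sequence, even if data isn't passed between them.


Reasoning: Grouped by order of execution within a routine, not by data flow
Type: Procedural cohesion

Procedural cohesion


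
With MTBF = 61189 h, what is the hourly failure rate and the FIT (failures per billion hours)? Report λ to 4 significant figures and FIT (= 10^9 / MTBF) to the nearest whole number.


Formula: λ = 1 / MTBF; FIT = λ × 1e9 = 1e9 / MTBF
λ = 1 / 61189 ≈ 1.634e-05 failures/hour
FIT = 1e9 / 61189 ≈ 16343 failures per 1e9 hours (nearest whole number)

λ = 1.634e-05 /h, FIT = 16343


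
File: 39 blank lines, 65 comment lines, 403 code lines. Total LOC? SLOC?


Total LOC = blank + comment + code
Total LOC = 39 + 65 + 403 = 507
SLOC (source only) = code = 403

Total LOC: 507, SLOC: 403


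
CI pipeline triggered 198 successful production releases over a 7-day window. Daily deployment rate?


Formula: deployments per day = releases / days
= 198 / 7
= 28.286 deploys/day
(equivalently, 198.0 deploys/week)

28.286 deploys/day


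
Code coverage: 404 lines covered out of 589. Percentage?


Coverage = covered / total * 100
Coverage = 404 / 589 * 100
Coverage = 68.59%

68.59%


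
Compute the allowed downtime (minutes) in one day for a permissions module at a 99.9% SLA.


Formula: allowed downtime = period * (100 - SLA) / 100
Period (day) = 1440 minutes
Unavailability fraction = (100 - 99.9) / 100
Allowed downtime = 1440 * (100 - 99.9) / 100
Allowed downtime = 1.44 minutes

1.44 minutes


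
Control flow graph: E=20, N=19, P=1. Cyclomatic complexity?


Formula: V(G) = E - N + 2P
V(G) = 20 - 19 + 2*1
V(G) = 1 + 2
V(G) = 3

3


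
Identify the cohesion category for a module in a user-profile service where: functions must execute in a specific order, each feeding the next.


Reasoning: Output of one is input to next
Type: Sequential cohesion

Sequential cohesion


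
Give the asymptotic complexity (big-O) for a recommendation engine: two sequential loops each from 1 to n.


Reasoning: sequential dominates: O(n) + O(n) = O(n)
Complexity: O(n)

O(n)


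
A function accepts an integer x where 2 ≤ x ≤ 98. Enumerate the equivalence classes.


Valid range: [2, 98]
Class 1: x < 2 — invalid
Class 2: 2 ≤ x ≤ 98 — valid
Class 3: x > 98 — invalid
Total equivalence classes: 3

3 equivalence classes


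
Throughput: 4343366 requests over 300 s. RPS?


Formula: throughput = requests / seconds
throughput = 4343366 / 300
throughput = 14477.89 requests/second

14477.89 requests/second


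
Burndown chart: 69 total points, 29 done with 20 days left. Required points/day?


Formula: Required rate = Remaining points / Days left
Remaining = 69 - 29 = 40 points
Required rate = 40 / 20 = 2.0 points/day

2.0 points/day


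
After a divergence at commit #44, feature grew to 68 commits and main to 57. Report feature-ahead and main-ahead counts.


Common ancestor: commit #44
feature commits after divergence: 68 - 44 = 24
main commits after divergence: 57 - 44 = 13
feature is 24 commits ahead of main
main is 13 commits ahead of feature

feature ahead: 24, main ahead: 13


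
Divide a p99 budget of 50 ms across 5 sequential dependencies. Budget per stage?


Formula: per_stage = total_budget / stages
per_stage = 50 / 5
per_stage = 10.0 ms

10.0 ms


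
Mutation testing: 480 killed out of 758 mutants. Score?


Mutation score = killed / total * 100
Mutation score = 480 / 758 * 100
Mutation score = 63.32%

63.32%


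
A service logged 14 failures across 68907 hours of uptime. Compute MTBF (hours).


Formula: MTBF = Total operating time / Number of failures
MTBF = 68907 / 14
MTBF = 4921.93 hours

4921.93 hours


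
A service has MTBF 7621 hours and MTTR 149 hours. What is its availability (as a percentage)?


Availability = MTBF / (MTBF + MTTR)
Availability = 7621 / (7621 + 149)
Availability = 7621 / 7770
Availability = 98.0824%

98.0824%


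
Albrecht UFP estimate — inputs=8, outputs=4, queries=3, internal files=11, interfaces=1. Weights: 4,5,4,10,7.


UFP = EI*4 + EO*5 + EQ*4 + ILF*10 + EIF*7
UFP = 8*4 + 4*5 + 3*4 + 11*10 + 1*7
UFP = 32 + 20 + 12 + 110 + 7
UFP = 181

181


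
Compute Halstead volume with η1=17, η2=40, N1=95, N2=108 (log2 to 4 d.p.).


Formula: V = N * log2(η), where N = N1 + N2 and η = η1 + η2
η = 17 + 40 = 57
N = 95 + 108 = 203
log2(57) ≈ 5.8329
V = 203 * 5.8329 = 1184.08

1184.08


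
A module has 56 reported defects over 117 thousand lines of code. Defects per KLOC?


Defect density = defects / KLOC
Defect density = 56 / 117
Defect density = 0.479 defects/KLOC

0.479 defects/KLOC


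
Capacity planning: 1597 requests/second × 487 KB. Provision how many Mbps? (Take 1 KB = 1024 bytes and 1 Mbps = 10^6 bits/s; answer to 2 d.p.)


Formula: Mbps = payload_bytes * RPS * 8 / 1e6
Payload per request = 487 KB = 487 * 1024 = 498688 bytes
Total bytes/sec = 498688 * 1597 = 796404736
Total bits/sec = 796404736 * 8 = 6371237888
Mbps = 6371237888 / 1e6 = 6371.24

6371.24 Mbps


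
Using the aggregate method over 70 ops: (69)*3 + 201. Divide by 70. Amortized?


Formula: Amortized cost = Total cost / Operations
Total cost = (69 * 3) + (1 * 201)
Total cost = 207 + 201 = 408
Amortized = 408 / 70 = 5.8286

5.8286


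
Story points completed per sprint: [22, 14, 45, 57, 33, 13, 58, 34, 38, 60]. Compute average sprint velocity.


Formula: Avg velocity = Total points / Number of sprints
Points: [22, 14, 45, 57, 33, 13, 58, 34, 38, 60]
Sum = 22 + 14 + 45 + 57 + 33 + 13 + 58 + 34 + 38 + 60 = 374
Avg velocity = 374 / 10 = 37.4 points/sprint

37.4 points/sprint


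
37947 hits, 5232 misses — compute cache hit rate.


Formula: hit rate = hits / (hits + misses) * 100
hit rate = 37947 / (37947 + 5232) * 100
hit rate = 37947 / 43179 * 100
hit rate = 87.88%

87.88%


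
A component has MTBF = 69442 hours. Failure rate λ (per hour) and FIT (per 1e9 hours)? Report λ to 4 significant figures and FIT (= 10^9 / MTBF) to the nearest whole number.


Formula: λ = 1 / MTBF; FIT = λ × 1e9 = 1e9 / MTBF
λ = 1 / 69442 ≈ 1.440e-05 failures/hour
FIT = 1e9 / 69442 ≈ 14401 failures per 1e9 hours (nearest whole number)

λ = 1.440e-05 /h, FIT = 14401


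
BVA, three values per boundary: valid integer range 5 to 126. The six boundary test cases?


Range: [5, 126]
Boundaries: just below min, min, min+1, max-1, max, just above max
Values: [4, 5, 6, 125, 126, 127]

[4, 5, 6, 125, 126, 127]


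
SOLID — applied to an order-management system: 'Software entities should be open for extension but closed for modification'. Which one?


This describes the Open/Closed Principle (OCP)

Open/Closed Principle (OCP)


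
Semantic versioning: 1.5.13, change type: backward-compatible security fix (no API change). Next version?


Current: 1.5.13
Change category: 'backward-compatible security fix (no API change)' → patch bump
SemVer rule: patch bump → increment PATCH (MAJOR and MINOR unchanged)
New: 1.5.14

1.5.14


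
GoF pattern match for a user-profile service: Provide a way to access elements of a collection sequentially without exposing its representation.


This matches the Iterator pattern

Iterator


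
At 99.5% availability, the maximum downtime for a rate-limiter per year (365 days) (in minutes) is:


Formula: allowed downtime = period * (100 - SLA) / 100
Period (year (365 days)) = 525600 minutes
Unavailability fraction = (100 - 99.5) / 100
Allowed downtime = 525600 * (100 - 99.5) / 100
Allowed downtime = 2628.0 minutes

2628.0 minutes


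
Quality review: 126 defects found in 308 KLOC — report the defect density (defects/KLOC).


Defect density = defects / KLOC
Defect density = 126 / 308
Defect density = 0.409 defects/KLOC

0.409 defects/KLOC


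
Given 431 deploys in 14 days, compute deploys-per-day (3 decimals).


Formula: deployments per day = releases / days
= 431 / 14
= 30.786 deploys/day
(equivalently, 215.5 deploys/week)

30.786 deploys/day


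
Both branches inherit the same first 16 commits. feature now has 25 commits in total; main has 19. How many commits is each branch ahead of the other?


Common ancestor: commit #16
feature commits after divergence: 25 - 16 = 9
main commits after divergence: 19 - 16 = 3
feature is 9 commits ahead of main
main is 3 commits ahead of feature

feature ahead: 9, main ahead: 3


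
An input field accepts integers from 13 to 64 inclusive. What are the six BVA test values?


Range: [13, 64]
Boundaries: just below min, min, min+1, max-1, max, just above max
Values: [12, 13, 14, 63, 64, 65]

[12, 13, 14, 63, 64, 65]


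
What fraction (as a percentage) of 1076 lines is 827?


Coverage = covered / total * 100
Coverage = 827 / 1076 * 100
Coverage = 76.86%

76.86%


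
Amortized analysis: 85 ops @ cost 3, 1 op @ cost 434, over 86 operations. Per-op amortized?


Formula: Amortized cost = Total cost / Operations
Total cost = (85 * 3) + (1 * 434)
Total cost = 255 + 434 = 689
Amortized = 689 / 86 = 8.0116

8.0116


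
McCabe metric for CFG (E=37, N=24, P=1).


Formula: V(G) = E - N + 2P
V(G) = 37 - 24 + 2*1
V(G) = 13 + 2
V(G) = 15

15


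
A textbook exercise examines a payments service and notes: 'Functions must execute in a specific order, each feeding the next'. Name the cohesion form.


Reasoning: Output of one is input to next
Type: Sequential cohesion

Sequential cohesion


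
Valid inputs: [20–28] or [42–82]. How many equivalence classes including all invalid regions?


Valid ranges: [20,28] and [42,82]
Class 1: x < 20 — invalid
Class 2: 20 ≤ x ≤ 28 — valid
Class 3: 28 < x < 42 — invalid (gap between ranges)
Class 4: 42 ≤ x ≤ 82 — valid
Class 5: x > 82 — invalid
Total equivalence classes: 5

5 equivalence classes


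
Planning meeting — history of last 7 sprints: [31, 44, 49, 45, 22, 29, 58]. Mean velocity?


Formula: Avg velocity = Total points / Number of sprints
Points: [31, 44, 49, 45, 22, 29, 58]
Sum = 31 + 44 + 49 + 45 + 22 + 29 + 58 = 278
Avg velocity = 278 / 7 = 39.71 points/sprint

39.71 points/sprint


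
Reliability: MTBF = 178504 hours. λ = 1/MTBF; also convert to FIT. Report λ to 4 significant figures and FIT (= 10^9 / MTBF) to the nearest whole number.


Formula: λ = 1 / MTBF; FIT = λ × 1e9 = 1e9 / MTBF
λ = 1 / 178504 ≈ 5.602e-06 failures/hour
FIT = 1e9 / 178504 ≈ 5602 failures per 1e9 hours (nearest whole number)

λ = 5.602e-06 /h, FIT = 5602


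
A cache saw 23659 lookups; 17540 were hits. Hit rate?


Formula: hit rate = hits / (hits + misses) * 100
hit rate = 17540 / (17540 + 6119) * 100
hit rate = 17540 / 23659 * 100
hit rate = 74.14%

74.14%


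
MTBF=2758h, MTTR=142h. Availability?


Availability = MTBF / (MTBF + MTTR)
Availability = 2758 / (2758 + 142)
Availability = 2758 / 2900
Availability = 95.1034%

95.1034%


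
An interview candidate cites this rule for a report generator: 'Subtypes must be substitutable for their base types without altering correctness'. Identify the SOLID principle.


This describes the Liskov Substitution Principle (LSP)

Liskov Substitution Principle (LSP)


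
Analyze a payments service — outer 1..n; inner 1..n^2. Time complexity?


Reasoning: n times n^2
Complexity: O(n^3)

O(n^3)


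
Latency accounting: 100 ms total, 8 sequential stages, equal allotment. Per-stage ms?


Formula: per_stage = total_budget / stages
per_stage = 100 / 8
per_stage = 12.5 ms

12.5 ms


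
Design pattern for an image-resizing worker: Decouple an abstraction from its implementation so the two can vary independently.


This matches the Bridge pattern

Bridge


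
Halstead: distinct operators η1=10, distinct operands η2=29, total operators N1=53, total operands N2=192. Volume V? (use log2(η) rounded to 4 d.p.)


Formula: V = N * log2(η), where N = N1 + N2 and η = η1 + η2
η = 10 + 29 = 39
N = 53 + 192 = 245
log2(39) ≈ 5.2854
V = 245 * 5.2854 = 1294.92

1294.92


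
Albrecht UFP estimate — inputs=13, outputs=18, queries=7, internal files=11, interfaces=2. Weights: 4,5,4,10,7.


UFP = EI*4 + EO*5 + EQ*4 + ILF*10 + EIF*7
UFP = 13*4 + 18*5 + 7*4 + 11*10 + 2*7
UFP = 52 + 90 + 28 + 110 + 14
UFP = 294

294


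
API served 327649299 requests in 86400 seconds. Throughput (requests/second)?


Formula: throughput = requests / seconds
throughput = 327649299 / 86400
throughput = 3792.24 requests/second

3792.24 requests/second


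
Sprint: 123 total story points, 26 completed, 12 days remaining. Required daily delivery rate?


Formula: Required rate = Remaining points / Days left
Remaining = 123 - 26 = 97 points
Required rate = 97 / 12 = 8.08 points/day

8.08 points/day


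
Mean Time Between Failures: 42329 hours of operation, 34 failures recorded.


Formula: MTBF = Total operating time / Number of failures
MTBF = 42329 / 34
MTBF = 1244.97 hours

1244.97 hours


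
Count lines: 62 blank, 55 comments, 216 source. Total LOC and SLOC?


Total LOC = blank + comment + code
Total LOC = 62 + 55 + 216 = 333
SLOC (source only) = code = 216

Total LOC: 333, SLOC: 216


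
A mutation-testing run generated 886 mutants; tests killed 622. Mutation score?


Mutation score = killed / total * 100
Mutation score = 622 / 886 * 100
Mutation score = 70.2%

70.2%


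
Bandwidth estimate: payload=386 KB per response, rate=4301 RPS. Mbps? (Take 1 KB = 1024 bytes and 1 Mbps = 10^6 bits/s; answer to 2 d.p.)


Formula: Mbps = payload_bytes * RPS * 8 / 1e6
Payload per request = 386 KB = 386 * 1024 = 395264 bytes
Total bytes/sec = 395264 * 4301 = 1700030464
Total bits/sec = 1700030464 * 8 = 13600243712
Mbps = 13600243712 / 1e6 = 13600.24

13600.24 Mbps


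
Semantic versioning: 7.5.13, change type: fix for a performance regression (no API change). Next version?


Current: 7.5.13
Change category: 'fix for a performance regression (no API change)' → patch bump
SemVer rule: patch bump → increment PATCH (MAJOR and MINOR unchanged)
New: 7.5.14

7.5.14


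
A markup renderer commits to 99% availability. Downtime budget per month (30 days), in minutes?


Formula: allowed downtime = period * (100 - SLA) / 100
Period (month (30 days)) = 43200 minutes
Unavailability fraction = (100 - 99.0) / 100
Allowed downtime = 43200 * (100 - 99.0) / 100
Allowed downtime = 432.0 minutes

432.0 minutes


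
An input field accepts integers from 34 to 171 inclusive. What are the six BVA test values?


Range: [34, 171]
Boundaries: just below min, min, min+1, max-1, max, just above max
Values: [33, 34, 35, 170, 171, 172]

[33, 34, 35, 170, 171, 172]


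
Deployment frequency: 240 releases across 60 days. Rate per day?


Formula: deployments per day = releases / days
= 240 / 60
= 4.0 deploys/day
(equivalently, 28.0 deploys/week)

4.0 deploys/day


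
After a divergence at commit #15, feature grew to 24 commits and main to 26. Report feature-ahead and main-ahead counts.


Common ancestor: commit #15
feature commits after divergence: 24 - 15 = 9
main commits after divergence: 26 - 15 = 11
feature is 9 commits ahead of main
main is 11 commits ahead of feature

feature ahead: 9, main ahead: 11


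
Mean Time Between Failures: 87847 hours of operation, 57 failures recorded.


Formula: MTBF = Total operating time / Number of failures
MTBF = 87847 / 57
MTBF = 1541.18 hours

1541.18 hours


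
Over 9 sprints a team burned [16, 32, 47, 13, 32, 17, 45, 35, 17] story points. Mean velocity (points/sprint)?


Formula: Avg velocity = Total points / Number of sprints
Points: [16, 32, 47, 13, 32, 17, 45, 35, 17]
Sum = 16 + 32 + 47 + 13 + 32 + 17 + 45 + 35 + 17 = 254
Avg velocity = 254 / 9 = 28.22 points/sprint

28.22 points/sprint


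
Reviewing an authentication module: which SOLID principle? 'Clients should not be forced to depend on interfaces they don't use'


This describes the Interface Segregation Principle (ISP)

Interface Segregation Principle (ISP)


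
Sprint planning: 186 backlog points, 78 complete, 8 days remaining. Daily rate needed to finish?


Formula: Required rate = Remaining points / Days left
Remaining = 186 - 78 = 108 points
Required rate = 108 / 8 = 13.5 points/day

13.5 points/day


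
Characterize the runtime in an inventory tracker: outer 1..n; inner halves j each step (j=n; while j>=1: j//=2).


Reasoning: n times log n
Complexity: O(n log n)

O(n log n)


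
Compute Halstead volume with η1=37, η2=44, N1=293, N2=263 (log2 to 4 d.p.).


Formula: V = N * log2(η), where N = N1 + N2 and η = η1 + η2
η = 37 + 44 = 81
N = 293 + 263 = 556
log2(81) ≈ 6.3399
V = 556 * 6.3399 = 3524.98

3524.98


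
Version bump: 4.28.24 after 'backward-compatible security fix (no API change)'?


Current: 4.28.24
Change category: 'backward-compatible security fix (no API change)' → patch bump
SemVer rule: patch bump → increment PATCH (MAJOR and MINOR unchanged)
New: 4.28.25

4.28.25


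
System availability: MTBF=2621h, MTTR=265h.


Availability = MTBF / (MTBF + MTTR)
Availability = 2621 / (2621 + 265)
Availability = 2621 / 2886
Availability = 90.8177%

90.8177%


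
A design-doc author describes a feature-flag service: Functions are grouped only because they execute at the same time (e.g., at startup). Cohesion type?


Reasoning: Related by timing only
Type: Temporal cohesion

Temporal cohesion


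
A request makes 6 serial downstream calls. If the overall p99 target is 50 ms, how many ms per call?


Formula: per_stage = total_budget / stages
per_stage = 50 / 6
per_stage = 8.33 ms

8.33 ms


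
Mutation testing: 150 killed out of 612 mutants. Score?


Mutation score = killed / total * 100
Mutation score = 150 / 612 * 100
Mutation score = 24.51%

24.51%


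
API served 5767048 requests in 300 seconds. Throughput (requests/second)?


Formula: throughput = requests / seconds
throughput = 5767048 / 300
throughput = 19223.49 requests/second

19223.49 requests/second


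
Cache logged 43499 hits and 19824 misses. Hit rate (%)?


Formula: hit rate = hits / (hits + misses) * 100
hit rate = 43499 / (43499 + 19824) * 100
hit rate = 43499 / 63323 * 100
hit rate = 68.69%

68.69%


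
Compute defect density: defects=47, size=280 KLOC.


Defect density = defects / KLOC
Defect density = 47 / 280
Defect density = 0.168 defects/KLOC

0.168 defects/KLOC


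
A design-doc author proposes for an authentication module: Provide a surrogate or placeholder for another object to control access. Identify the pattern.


This matches the Proxy pattern

Proxy


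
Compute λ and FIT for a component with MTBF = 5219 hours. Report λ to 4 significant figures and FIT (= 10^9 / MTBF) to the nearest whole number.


Formula: λ = 1 / MTBF; FIT = λ × 1e9 = 1e9 / MTBF
λ = 1 / 5219 ≈ 1.916e-04 failures/hour
FIT = 1e9 / 5219 ≈ 191608 failures per 1e9 hours (nearest whole number)

λ = 1.916e-04 /h, FIT = 191608


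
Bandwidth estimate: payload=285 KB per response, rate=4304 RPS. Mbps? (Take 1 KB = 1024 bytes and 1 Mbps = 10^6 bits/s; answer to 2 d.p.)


Formula: Mbps = payload_bytes * RPS * 8 / 1e6
Payload per request = 285 KB = 285 * 1024 = 291840 bytes
Total bytes/sec = 291840 * 4304 = 1256079360
Total bits/sec = 1256079360 * 8 = 10048634880
Mbps = 10048634880 / 1e6 = 10048.63

10048.63 Mbps


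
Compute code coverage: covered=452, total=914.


Coverage = covered / total * 100
Coverage = 452 / 914 * 100
Coverage = 49.45%

49.45%


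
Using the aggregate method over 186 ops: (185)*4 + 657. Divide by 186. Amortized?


Formula: Amortized cost = Total cost / Operations
Total cost = (185 * 4) + (1 * 657)
Total cost = 740 + 657 = 1397
Amortized = 1397 / 186 = 7.5108

7.5108


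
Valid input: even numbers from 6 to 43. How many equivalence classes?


Constraint: even integers in [6, 43]
Class 1: x < 6 — out-of-range invalid
Class 2: x in [6,43] but odd — wrong type invalid
Class 3: x in [6,43] and even — valid
Class 4: x > 43 — out-of-range invalid
Total equivalence classes: 4

4 equivalence classes


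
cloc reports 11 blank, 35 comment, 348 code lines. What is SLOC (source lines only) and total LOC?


Total LOC = blank + comment + code
Total LOC = 11 + 35 + 348 = 394
SLOC (source only) = code = 348

Total LOC: 394, SLOC: 348


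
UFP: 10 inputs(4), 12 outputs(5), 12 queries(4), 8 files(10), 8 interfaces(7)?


UFP = EI*4 + EO*5 + EQ*4 + ILF*10 + EIF*7
UFP = 10*4 + 12*5 + 12*4 + 8*10 + 8*7
UFP = 40 + 60 + 48 + 80 + 56
UFP = 284

284


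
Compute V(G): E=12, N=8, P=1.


Formula: V(G) = E - N + 2P
V(G) = 12 - 8 + 2*1
V(G) = 4 + 2
V(G) = 6

6


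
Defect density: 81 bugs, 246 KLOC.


Defect density = defects / KLOC
Defect density = 81 / 246
Defect density = 0.329 defects/KLOC

0.329 defects/KLOC


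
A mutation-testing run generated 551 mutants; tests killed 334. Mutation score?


Mutation score = killed / total * 100
Mutation score = 334 / 551 * 100
Mutation score = 60.62%

60.62%


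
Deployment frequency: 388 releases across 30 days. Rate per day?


Formula: deployments per day = releases / days
= 388 / 30
= 12.933 deploys/day
(equivalently, 90.53 deploys/week)

12.933 deploys/day


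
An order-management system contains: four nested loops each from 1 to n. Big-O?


Reasoning: four levels of nesting
Complexity: O(n^4)

O(n^4)


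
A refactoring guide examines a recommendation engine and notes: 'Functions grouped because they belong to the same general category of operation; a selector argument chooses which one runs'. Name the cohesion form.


Reasoning: Grouped by category of activity, not by data or sequence
Type: Logical cohesion

Logical cohesion


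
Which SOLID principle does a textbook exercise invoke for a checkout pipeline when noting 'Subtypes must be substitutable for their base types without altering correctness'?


This describes the Liskov Substitution Principle (LSP)

Liskov Substitution Principle (LSP)


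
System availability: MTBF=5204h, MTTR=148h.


Availability = MTBF / (MTBF + MTTR)
Availability = 5204 / (5204 + 148)
Availability = 5204 / 5352
Availability = 97.2347%

97.2347%


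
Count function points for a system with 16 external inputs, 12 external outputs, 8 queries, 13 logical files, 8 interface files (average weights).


UFP = EI*4 + EO*5 + EQ*4 + ILF*10 + EIF*7
UFP = 16*4 + 12*5 + 8*4 + 13*10 + 8*7
UFP = 64 + 60 + 32 + 130 + 56
UFP = 342

342


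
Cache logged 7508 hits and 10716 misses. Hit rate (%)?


Formula: hit rate = hits / (hits + misses) * 100
hit rate = 7508 / (7508 + 10716) * 100
hit rate = 7508 / 18224 * 100
hit rate = 41.2%

41.2%


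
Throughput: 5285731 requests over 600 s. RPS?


Formula: throughput = requests / seconds
throughput = 5285731 / 600
throughput = 8809.55 requests/second

8809.55 requests/second


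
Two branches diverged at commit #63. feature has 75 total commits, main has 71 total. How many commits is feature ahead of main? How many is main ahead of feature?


Common ancestor: commit #63
feature commits after divergence: 75 - 63 = 12
main commits after divergence: 71 - 63 = 8
feature is 12 commits ahead of main
main is 8 commits ahead of feature

feature ahead: 12, main ahead: 8


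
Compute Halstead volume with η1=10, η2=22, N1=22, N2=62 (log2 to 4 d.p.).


Formula: V = N * log2(η), where N = N1 + N2 and η = η1 + η2
η = 10 + 22 = 32
N = 22 + 62 = 84
log2(32) ≈ 5.0000
V = 84 * 5.0000 = 420.00

420.00


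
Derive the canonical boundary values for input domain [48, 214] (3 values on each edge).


Range: [48, 214]
Boundaries: just below min, min, min+1, max-1, max, just above max
Values: [47, 48, 49, 213, 214, 215]

[47, 48, 49, 213, 214, 215]


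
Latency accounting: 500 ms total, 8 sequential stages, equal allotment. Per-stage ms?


Formula: per_stage = total_budget / stages
per_stage = 500 / 8
per_stage = 62.5 ms

62.5 ms


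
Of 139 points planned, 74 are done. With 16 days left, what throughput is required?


Formula: Required rate = Remaining points / Days left
Remaining = 139 - 74 = 65 points
Required rate = 65 / 16 = 4.06 points/day

4.06 points/day


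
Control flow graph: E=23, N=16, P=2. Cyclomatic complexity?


Formula: V(G) = E - N + 2P
V(G) = 23 - 16 + 2*2
V(G) = 7 + 4
V(G) = 11

11


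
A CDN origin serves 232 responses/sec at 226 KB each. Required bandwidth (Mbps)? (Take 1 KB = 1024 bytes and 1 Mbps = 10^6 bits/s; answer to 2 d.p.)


Formula: Mbps = payload_bytes * RPS * 8 / 1e6
Payload per request = 226 KB = 226 * 1024 = 231424 bytes
Total bytes/sec = 231424 * 232 = 53690368
Total bits/sec = 53690368 * 8 = 429522944
Mbps = 429522944 / 1e6 = 429.52

429.52 Mbps


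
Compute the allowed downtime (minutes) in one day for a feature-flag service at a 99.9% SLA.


Formula: allowed downtime = period * (100 - SLA) / 100
Period (day) = 1440 minutes
Unavailability fraction = (100 - 99.9) / 100
Allowed downtime = 1440 * (100 - 99.9) / 100
Allowed downtime = 1.44 minutes

1.44 minutes


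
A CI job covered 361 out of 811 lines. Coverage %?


Coverage = covered / total * 100
Coverage = 361 / 811 * 100
Coverage = 44.51%

44.51%


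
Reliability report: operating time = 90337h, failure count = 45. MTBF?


Formula: MTBF = Total operating time / Number of failures
MTBF = 90337 / 45
MTBF = 2007.49 hours

2007.49 hours


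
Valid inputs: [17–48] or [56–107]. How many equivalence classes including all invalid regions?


Valid ranges: [17,48] and [56,107]
Class 1: x < 17 — invalid
Class 2: 17 ≤ x ≤ 48 — valid
Class 3: 48 < x < 56 — invalid (gap between ranges)
Class 4: 56 ≤ x ≤ 107 — valid
Class 5: x > 107 — invalid
Total equivalence classes: 5

5 equivalence classes


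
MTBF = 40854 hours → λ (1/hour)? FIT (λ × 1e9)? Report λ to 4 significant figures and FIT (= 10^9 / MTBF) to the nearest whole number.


Formula: λ = 1 / MTBF; FIT = λ × 1e9 = 1e9 / MTBF
λ = 1 / 40854 ≈ 2.448e-05 failures/hour
FIT = 1e9 / 40854 ≈ 24477 failures per 1e9 hours (nearest whole number)

λ = 2.448e-05 /h, FIT = 24477


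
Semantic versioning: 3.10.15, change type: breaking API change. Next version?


Current: 3.10.15
Change category: 'breaking API change' → major bump
SemVer rule: major bump → increment MAJOR, reset MINOR and PATCH to 0
New: 4.0.0

4.0.0


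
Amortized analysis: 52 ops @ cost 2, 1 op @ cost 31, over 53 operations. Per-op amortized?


Formula: Amortized cost = Total cost / Operations
Total cost = (52 * 2) + (1 * 31)
Total cost = 104 + 31 = 135
Amortized = 135 / 53 = 2.5472

2.5472


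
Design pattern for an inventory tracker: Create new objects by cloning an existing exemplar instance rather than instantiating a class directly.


This matches the Prototype pattern

Prototype


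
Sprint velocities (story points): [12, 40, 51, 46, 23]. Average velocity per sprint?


Formula: Avg velocity = Total points / Number of sprints
Points: [12, 40, 51, 46, 23]
Sum = 12 + 40 + 51 + 46 + 23 = 172
Avg velocity = 172 / 5 = 34.4 points/sprint

34.4 points/sprint


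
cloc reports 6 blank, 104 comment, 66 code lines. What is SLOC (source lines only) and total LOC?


Total LOC = blank + comment + code
Total LOC = 6 + 104 + 66 = 176
SLOC (source only) = code = 66

Total LOC: 176, SLOC: 66


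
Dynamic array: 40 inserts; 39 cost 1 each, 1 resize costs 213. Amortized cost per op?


Formula: Amortized cost = Total cost / Operations
Total cost = (39 * 1) + (1 * 213)
Total cost = 39 + 213 = 252
Amortized = 252 / 40 = 6.3

6.3


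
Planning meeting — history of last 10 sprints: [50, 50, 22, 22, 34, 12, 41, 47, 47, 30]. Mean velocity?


Formula: Avg velocity = Total points / Number of sprints
Points: [50, 50, 22, 22, 34, 12, 41, 47, 47, 30]
Sum = 50 + 50 + 22 + 22 + 34 + 12 + 41 + 47 + 47 + 30 = 355
Avg velocity = 355 / 10 = 35.5 points/sprint

35.5 points/sprint


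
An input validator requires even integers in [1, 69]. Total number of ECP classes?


Constraint: even integers in [1, 69]
Class 1: x < 1 — out-of-range invalid
Class 2: x in [1,69] but odd — wrong type invalid
Class 3: x in [1,69] and even — valid
Class 4: x > 69 — out-of-range invalid
Total equivalence classes: 4

4 equivalence classes


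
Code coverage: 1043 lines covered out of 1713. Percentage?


Coverage = covered / total * 100
Coverage = 1043 / 1713 * 100
Coverage = 60.89%

60.89%


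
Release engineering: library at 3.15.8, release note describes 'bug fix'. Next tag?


Current: 3.15.8
Change category: 'bug fix' → patch bump
SemVer rule: patch bump → increment PATCH (MAJOR and MINOR unchanged)
New: 3.15.9

3.15.9


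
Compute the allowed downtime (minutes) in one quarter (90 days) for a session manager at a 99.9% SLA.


Formula: allowed downtime = period * (100 - SLA) / 100
Period (quarter (90 days)) = 129600 minutes
Unavailability fraction = (100 - 99.9) / 100
Allowed downtime = 129600 * (100 - 99.9) / 100
Allowed downtime = 129.6 minutes

129.6 minutes


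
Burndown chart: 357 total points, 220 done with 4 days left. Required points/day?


Formula: Required rate = Remaining points / Days left
Remaining = 357 - 220 = 137 points
Required rate = 137 / 4 = 34.25 points/day

34.25 points/day


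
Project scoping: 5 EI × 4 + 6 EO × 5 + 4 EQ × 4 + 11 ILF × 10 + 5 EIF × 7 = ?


UFP = EI*4 + EO*5 + EQ*4 + ILF*10 + EIF*7
UFP = 5*4 + 6*5 + 4*4 + 11*10 + 5*7
UFP = 20 + 30 + 16 + 110 + 35
UFP = 211

211


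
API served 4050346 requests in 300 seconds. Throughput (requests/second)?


Formula: throughput = requests / seconds
throughput = 4050346 / 300
throughput = 13501.15 requests/second

13501.15 requests/second


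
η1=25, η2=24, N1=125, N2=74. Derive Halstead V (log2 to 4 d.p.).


Formula: V = N * log2(η), where N = N1 + N2 and η = η1 + η2
η = 25 + 24 = 49
N = 125 + 74 = 199
log2(49) ≈ 5.6147
V = 199 * 5.6147 = 1117.33

1117.33


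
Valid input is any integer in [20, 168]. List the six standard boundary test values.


Range: [20, 168]
Boundaries: just below min, min, min+1, max-1, max, just above max
Values: [19, 20, 21, 167, 168, 169]

[19, 20, 21, 167, 168, 169]


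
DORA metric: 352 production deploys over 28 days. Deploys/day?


Formula: deployments per day = releases / days
= 352 / 28
= 12.571 deploys/day
(equivalently, 88.0 deploys/week)

12.571 deploys/day


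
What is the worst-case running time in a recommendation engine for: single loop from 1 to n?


Reasoning: one pass through n items
Complexity: O(n)

O(n)


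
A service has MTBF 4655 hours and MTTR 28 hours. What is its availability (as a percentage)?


Availability = MTBF / (MTBF + MTTR)
Availability = 4655 / (4655 + 28)
Availability = 4655 / 4683
Availability = 99.4021%

99.4021%


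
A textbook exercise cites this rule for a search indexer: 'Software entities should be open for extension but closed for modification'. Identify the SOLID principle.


This describes the Open/Closed Principle (OCP)

Open/Closed Principle (OCP)


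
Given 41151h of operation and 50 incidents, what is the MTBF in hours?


Formula: MTBF = Total operating time / Number of failures
MTBF = 41151 / 50
MTBF = 823.02 hours

823.02 hours


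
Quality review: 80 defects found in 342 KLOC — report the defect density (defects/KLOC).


Defect density = defects / KLOC
Defect density = 80 / 342
Defect density = 0.234 defects/KLOC

0.234 defects/KLOC


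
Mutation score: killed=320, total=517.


Mutation score = killed / total * 100
Mutation score = 320 / 517 * 100
Mutation score = 61.9%

61.9%


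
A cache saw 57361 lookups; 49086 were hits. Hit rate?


Formula: hit rate = hits / (hits + misses) * 100
hit rate = 49086 / (49086 + 8275) * 100
hit rate = 49086 / 57361 * 100
hit rate = 85.57%

85.57%


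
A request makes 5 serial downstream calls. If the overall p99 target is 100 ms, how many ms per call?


Formula: per_stage = total_budget / stages
per_stage = 100 / 5
per_stage = 20.0 ms

20.0 ms
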